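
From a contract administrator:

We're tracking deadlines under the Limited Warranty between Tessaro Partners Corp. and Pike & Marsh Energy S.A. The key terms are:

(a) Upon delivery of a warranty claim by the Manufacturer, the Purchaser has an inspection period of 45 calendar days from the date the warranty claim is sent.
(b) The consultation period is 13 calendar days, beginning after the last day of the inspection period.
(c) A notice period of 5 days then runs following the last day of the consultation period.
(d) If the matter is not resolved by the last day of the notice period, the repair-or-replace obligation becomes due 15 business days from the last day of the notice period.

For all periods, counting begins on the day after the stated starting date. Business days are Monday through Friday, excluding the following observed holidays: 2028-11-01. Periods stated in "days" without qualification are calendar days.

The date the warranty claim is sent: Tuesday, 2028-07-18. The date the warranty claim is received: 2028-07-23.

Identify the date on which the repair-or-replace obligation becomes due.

The last day of the inspection period: 45 calendar days after 2028-07-18 is 2028-09-01.
Adding 13 calendar days to 2028-09-01 gives 2028-09-14, which is the last day of the consultation period.
The last day of the notice period: 2028-09-14 + 5 days = 2028-09-19.
The date on which the repair-or-replace obligation becomes due: counting 15 business days from Tuesday, 2028-09-19 (Sep 20, Sep 21, Sep 22, Sep 25, …, Oct 6, Oct 9, Oct 10, skipping weekends) reaches Tuesday, 2028-10-10.

2028-10-10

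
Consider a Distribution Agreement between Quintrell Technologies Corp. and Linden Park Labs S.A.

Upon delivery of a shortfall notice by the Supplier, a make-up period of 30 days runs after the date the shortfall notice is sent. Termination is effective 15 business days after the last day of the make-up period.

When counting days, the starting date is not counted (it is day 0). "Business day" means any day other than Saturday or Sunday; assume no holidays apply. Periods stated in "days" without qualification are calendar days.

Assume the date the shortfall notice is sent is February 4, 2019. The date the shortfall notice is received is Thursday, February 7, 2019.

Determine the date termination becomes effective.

The last day of the make-up period: February 4, 2019 + 30 days = March 6, 2019.
The date termination becomes effective: 15 business days after Wednesday, March 6, 2019, skipping weekends — Mar 7, Mar 8, Mar 11, Mar 12, …, Mar 25, Mar 26, Mar 27 — lands on Wednesday, March 27, 2019.

March 27, 2019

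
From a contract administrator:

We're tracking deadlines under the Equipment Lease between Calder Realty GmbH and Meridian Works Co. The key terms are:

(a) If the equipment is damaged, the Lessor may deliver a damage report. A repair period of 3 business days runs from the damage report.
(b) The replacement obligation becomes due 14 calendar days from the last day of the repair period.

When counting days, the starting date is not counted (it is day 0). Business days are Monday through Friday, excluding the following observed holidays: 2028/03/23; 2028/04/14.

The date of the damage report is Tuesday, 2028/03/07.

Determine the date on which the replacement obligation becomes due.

From Tuesday, 2028/03/07, 3 business days (Mar 8, Mar 9, Mar 10, skipping weekends) brings us to Friday, 2028/03/10, which is the last day of the repair period.
The date on which the replacement obligation becomes due: 2028/03/10 + 14 days = 2028/03/24.

2028/03/24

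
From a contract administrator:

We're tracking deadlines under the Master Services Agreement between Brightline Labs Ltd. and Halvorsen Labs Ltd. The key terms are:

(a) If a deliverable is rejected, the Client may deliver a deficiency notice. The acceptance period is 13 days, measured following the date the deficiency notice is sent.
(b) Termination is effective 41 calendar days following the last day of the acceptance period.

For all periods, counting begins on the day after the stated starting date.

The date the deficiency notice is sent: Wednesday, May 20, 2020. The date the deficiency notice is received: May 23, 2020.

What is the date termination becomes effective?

July 13, 2020

Adding 13 calendar days to May 20, 2020 gives June 2, 2020, which is the last day of the acceptance period.
The date termination becomes effective: 41 calendar days after June 2, 2020 is July 13, 2020.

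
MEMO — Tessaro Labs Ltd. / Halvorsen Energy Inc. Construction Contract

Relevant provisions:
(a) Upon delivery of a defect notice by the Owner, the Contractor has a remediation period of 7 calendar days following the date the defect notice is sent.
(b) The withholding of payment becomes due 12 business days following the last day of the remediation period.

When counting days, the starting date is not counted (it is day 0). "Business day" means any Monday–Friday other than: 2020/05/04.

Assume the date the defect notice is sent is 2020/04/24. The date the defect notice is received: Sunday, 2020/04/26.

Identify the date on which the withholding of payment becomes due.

The last day of the remediation period: 7 calendar days after 2020/04/24 is 2020/05/01.
The date on which the withholding of payment becomes due: 12 business days after Friday, 2020/05/01, skipping weekends and the listed holiday on May 4 — May 5, May 6, May 7, May 8, …, May 18, May 19, May 20 — lands on Wednesday, 2020/05/20.

2020/05/20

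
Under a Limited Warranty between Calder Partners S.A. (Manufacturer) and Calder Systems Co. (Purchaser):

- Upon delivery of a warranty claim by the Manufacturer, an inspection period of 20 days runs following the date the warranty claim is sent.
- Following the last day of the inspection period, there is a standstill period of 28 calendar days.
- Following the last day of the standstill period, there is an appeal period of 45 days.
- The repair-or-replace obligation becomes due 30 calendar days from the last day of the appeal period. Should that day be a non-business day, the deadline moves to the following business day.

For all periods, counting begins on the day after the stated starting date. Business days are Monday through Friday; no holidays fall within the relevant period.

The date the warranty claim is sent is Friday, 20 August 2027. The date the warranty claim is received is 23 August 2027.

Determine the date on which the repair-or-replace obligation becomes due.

The last day of the inspection period: 20 calendar days after 20 August 2027 is 9 September 2027.
The last day of the standstill period: 9 September 2027 + 28 days = 7 October 2027.
Adding 45 calendar days to 7 October 2027 gives 21 November 2027, which is the last day of the appeal period.
Adding 30 calendar days to 21 November 2027 gives 21 December 2027, which is the date on which the repair-or-replace obligation becomes due. 21 December 2027 is a Tuesday, so no roll-forward applies.

21 December 2027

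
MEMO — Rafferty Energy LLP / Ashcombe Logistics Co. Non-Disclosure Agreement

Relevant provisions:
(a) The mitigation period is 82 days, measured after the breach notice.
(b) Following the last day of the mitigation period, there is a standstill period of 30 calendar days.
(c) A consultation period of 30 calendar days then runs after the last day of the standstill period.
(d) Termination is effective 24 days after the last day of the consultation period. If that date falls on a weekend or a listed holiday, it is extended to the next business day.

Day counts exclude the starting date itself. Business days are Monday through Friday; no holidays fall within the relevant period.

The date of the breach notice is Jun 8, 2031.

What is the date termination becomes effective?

Adding 82 calendar days to Jun 8, 2031 gives Aug 29, 2031, which is the last day of the mitigation period.
The last day of the standstill period: 30 calendar days after Aug 29, 2031 is Sep 28, 2031.
Adding 30 calendar days to Sep 28, 2031 gives Oct 28, 2031, which is the last day of the consultation period.
Adding 24 calendar days to Oct 28, 2031 gives Nov 21, 2031, which is the date termination becomes effective. Nov 21, 2031 is a Friday, so no roll-forward applies.

Nov 21, 2031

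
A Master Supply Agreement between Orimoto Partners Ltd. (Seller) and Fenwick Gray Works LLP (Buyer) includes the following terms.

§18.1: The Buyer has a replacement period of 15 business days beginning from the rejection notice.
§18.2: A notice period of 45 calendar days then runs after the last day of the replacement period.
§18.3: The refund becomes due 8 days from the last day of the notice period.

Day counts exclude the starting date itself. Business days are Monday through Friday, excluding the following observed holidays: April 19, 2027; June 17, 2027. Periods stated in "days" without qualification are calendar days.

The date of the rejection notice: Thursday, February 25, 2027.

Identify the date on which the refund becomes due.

The last day of the replacement period: counting 15 business days from Thursday, February 25, 2027 (Feb 26, Mar 1, Mar 2, Mar 3, …, Mar 16, Mar 17, Mar 18, skipping weekends) reaches Thursday, March 18, 2027.
The last day of the notice period: March 18, 2027 + 45 days = May 2, 2027.
The date on which the refund becomes due: May 2, 2027 + 8 days = May 10, 2027.

May 10, 2027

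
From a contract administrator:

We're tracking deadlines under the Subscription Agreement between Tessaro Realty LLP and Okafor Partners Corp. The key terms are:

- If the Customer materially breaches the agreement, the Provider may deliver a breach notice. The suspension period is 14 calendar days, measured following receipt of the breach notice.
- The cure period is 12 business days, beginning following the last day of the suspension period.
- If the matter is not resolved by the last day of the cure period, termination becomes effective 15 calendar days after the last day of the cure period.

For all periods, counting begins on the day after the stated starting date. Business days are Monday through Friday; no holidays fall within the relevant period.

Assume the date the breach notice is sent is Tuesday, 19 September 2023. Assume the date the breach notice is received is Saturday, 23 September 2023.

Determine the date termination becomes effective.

8 November 2023

The last day of the suspension period: 14 calendar days after 23 September 2023 is 7 October 2023.
The last day of the cure period: counting 12 business days from Saturday, 7 October 2023 (Oct 9, Oct 10, Oct 11, Oct 12, …, Oct 20, Oct 23, Oct 24, skipping weekends) reaches Tuesday, 24 October 2023.
The date termination becomes effective: 24 October 2023 + 15 days = 8 November 2023.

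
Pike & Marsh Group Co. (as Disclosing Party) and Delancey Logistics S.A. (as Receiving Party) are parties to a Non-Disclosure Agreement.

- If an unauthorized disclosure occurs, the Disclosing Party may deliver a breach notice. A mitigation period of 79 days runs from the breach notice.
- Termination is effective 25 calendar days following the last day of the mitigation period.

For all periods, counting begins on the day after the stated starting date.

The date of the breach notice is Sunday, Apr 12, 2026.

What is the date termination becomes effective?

Jul 25, 2026

The last day of the mitigation period: 79 calendar days after Apr 12, 2026 is Jun 30, 2026.
The date termination becomes effective: 25 calendar days after Jun 30, 2026 is Jul 25, 2026.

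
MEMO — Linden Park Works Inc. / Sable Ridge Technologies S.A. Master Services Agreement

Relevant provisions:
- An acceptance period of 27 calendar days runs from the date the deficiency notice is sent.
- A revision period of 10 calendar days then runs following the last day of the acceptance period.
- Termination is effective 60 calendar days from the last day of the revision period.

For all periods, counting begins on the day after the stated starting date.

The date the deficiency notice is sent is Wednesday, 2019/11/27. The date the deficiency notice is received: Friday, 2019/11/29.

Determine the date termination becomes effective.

The last day of the acceptance period: 2019/11/27 + 27 days = 2019/12/24.
The last day of the revision period: 10 calendar days after 2019/12/24 is 2020/01/03.
Adding 60 calendar days to 2020/01/03 gives 2020/03/03, which is the date termination becomes effective.

2020/03/03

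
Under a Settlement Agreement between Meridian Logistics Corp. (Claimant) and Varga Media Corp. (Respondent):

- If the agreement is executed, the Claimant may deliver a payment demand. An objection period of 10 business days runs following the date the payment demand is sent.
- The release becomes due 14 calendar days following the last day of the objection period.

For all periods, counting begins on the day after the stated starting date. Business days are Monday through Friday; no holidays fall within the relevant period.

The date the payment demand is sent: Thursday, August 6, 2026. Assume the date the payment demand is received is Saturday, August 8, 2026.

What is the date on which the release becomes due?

September 3, 2026

The last day of the objection period: 10 business days after Thursday, August 6, 2026, skipping weekends — Aug 7, Aug 10, Aug 11, Aug 12, Aug 13, Aug 14, Aug 17, Aug 18, Aug 19, Aug 20 — lands on Thursday, August 20, 2026.
The date on which the release becomes due: August 20, 2026 + 14 days = September 3, 2026.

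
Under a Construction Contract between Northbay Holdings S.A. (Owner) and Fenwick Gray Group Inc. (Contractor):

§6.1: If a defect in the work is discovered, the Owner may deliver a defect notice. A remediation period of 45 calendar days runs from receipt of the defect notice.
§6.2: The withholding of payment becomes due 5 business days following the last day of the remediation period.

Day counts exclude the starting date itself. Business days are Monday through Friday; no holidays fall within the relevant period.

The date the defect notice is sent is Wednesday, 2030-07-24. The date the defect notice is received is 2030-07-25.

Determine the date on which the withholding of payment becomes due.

2030-09-13

The last day of the remediation period: 45 calendar days after 2030-07-25 is 2030-09-08.
The date on which the withholding of payment becomes due: 5 business days after Sunday, 2030-09-08, skipping weekends — Sep 9, Sep 10, Sep 11, Sep 12, Sep 13 — lands on Friday, 2030-09-13.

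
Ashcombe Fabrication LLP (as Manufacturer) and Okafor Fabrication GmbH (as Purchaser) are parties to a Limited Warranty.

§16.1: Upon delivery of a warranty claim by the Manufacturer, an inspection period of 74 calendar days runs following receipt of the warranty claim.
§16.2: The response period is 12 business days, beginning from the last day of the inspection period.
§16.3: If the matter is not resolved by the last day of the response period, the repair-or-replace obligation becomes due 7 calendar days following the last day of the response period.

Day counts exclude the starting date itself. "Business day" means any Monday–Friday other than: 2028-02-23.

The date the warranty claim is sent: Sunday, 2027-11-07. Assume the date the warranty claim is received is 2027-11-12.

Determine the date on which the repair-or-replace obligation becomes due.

The last day of the inspection period: 74 calendar days after 2027-11-12 is 2028-01-25.
From Tuesday, 2028-01-25, 12 business days (Jan 26, Jan 27, Jan 28, Jan 31, …, Feb 8, Feb 9, Feb 10, skipping weekends) brings us to Thursday, 2028-02-10, which is the last day of the response period.
The date on which the repair-or-replace obligation becomes due: 7 calendar days after 2028-02-10 is 2028-02-17.

2028-02-17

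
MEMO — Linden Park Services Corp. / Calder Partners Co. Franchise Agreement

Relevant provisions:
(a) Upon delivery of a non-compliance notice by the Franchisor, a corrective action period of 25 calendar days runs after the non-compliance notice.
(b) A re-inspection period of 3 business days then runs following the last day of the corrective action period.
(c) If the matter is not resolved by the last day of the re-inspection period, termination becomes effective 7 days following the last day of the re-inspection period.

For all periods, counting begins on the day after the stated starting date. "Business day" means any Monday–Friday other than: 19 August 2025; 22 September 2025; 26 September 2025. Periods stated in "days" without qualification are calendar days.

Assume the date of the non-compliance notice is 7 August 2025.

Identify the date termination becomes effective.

The last day of the corrective action period: 7 August 2025 + 25 days = 1 September 2025.
The last day of the re-inspection period: counting 3 business days from Monday, 1 September 2025 (Sep 2, Sep 3, Sep 4, skipping weekends) reaches Thursday, 4 September 2025.
The date termination becomes effective: 4 September 2025 + 7 days = 11 September 2025.

11 September 2025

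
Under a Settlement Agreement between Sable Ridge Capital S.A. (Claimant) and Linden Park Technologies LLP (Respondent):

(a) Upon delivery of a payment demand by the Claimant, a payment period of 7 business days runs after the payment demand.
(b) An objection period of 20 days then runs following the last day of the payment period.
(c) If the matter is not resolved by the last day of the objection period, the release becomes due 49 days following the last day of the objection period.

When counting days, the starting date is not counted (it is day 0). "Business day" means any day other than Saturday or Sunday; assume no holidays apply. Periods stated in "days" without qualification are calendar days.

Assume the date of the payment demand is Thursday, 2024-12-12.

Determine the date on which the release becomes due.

From Thursday, 2024-12-12, 7 business days (Dec 13, Dec 16, Dec 17, Dec 18, Dec 19, Dec 20, Dec 23, skipping weekends) brings us to Monday, 2024-12-23, which is the last day of the payment period.
The last day of the objection period: 2024-12-23 + 20 days = 2025-01-12.
The date on which the release becomes due: 2025-01-12 + 49 days = 2025-03-02.

2025-03-02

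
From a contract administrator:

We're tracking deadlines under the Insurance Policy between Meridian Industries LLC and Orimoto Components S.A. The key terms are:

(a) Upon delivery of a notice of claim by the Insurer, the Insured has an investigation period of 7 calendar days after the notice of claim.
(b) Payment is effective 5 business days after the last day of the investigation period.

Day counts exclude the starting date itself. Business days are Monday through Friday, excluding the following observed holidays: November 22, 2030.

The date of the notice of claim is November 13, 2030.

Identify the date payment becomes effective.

Adding 7 calendar days to November 13, 2030 gives November 20, 2030, which is the last day of the investigation period.
From Wednesday, November 20, 2030, 5 business days (Nov 21, Nov 25, Nov 26, Nov 27, Nov 28, skipping weekends and the listed holiday on Nov 22) brings us to Thursday, November 28, 2030, which is the date payment becomes effective.

November 28, 2030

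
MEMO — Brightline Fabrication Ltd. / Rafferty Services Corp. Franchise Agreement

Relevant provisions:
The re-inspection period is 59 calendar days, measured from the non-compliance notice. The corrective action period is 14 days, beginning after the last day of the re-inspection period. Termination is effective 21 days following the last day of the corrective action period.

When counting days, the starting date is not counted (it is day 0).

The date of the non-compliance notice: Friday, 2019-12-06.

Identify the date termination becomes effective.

The last day of the re-inspection period: 2019-12-06 + 59 days = 2020-02-03.
The last day of the corrective action period: 14 calendar days after 2020-02-03 is 2020-02-17.
Adding 21 calendar days to 2020-02-17 gives 2020-03-09, which is the date termination becomes effective.

2020-03-09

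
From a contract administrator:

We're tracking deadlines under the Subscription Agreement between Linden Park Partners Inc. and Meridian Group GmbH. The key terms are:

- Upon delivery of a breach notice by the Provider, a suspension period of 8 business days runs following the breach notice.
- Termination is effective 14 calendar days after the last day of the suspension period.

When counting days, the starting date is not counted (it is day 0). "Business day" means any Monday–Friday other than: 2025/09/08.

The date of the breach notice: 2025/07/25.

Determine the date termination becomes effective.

2025/08/20

From Friday, 2025/07/25, 8 business days (Jul 28, Jul 29, Jul 30, Jul 31, Aug 1, Aug 4, Aug 5, Aug 6, skipping weekends) brings us to Wednesday, 2025/08/06, which is the last day of the suspension period.
The date termination becomes effective: 2025/08/06 + 14 days = 2025/08/20.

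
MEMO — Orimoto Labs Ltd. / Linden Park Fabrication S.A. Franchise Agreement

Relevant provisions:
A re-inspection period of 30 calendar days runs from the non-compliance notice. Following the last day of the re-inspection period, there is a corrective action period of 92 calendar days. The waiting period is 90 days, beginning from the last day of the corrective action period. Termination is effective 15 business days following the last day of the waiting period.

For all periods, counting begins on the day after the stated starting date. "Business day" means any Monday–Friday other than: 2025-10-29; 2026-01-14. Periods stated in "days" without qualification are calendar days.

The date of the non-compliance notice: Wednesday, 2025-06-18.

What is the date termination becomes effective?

The last day of the re-inspection period: 2025-06-18 + 30 days = 2025-07-18.
Adding 92 calendar days to 2025-07-18 gives 2025-10-18, which is the last day of the corrective action period.
Adding 90 calendar days to 2025-10-18 gives 2026-01-16, which is the last day of the waiting period.
The date termination becomes effective: 15 business days after Friday, 2026-01-16, skipping weekends — Jan 19, Jan 20, Jan 21, Jan 22, …, Feb 4, Feb 5, Feb 6 — lands on Friday, 2026-02-06.

2026-02-06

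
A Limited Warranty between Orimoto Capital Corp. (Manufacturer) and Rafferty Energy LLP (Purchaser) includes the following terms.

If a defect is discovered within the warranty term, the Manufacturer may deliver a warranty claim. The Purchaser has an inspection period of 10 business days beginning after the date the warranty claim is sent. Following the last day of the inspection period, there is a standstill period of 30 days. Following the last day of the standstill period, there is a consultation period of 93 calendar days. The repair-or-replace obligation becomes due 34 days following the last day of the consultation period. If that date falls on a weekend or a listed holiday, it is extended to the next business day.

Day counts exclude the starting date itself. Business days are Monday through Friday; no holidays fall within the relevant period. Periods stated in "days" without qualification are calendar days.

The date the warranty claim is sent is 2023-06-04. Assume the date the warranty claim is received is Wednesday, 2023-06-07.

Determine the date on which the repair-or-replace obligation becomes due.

2023-11-20

The last day of the inspection period: 10 business days after Sunday, 2023-06-04, skipping weekends — Jun 5, Jun 6, Jun 7, Jun 8, Jun 9, Jun 12, Jun 13, Jun 14, Jun 15, Jun 16 — lands on Friday, 2023-06-16.
The last day of the standstill period: 30 calendar days after 2023-06-16 is 2023-07-16.
The last day of the consultation period: 2023-07-16 + 93 days = 2023-10-17.
The date on which the repair-or-replace obligation becomes due: 34 calendar days after 2023-10-17 is 2023-11-20. 2023-11-20 is a Monday, so no roll-forward applies.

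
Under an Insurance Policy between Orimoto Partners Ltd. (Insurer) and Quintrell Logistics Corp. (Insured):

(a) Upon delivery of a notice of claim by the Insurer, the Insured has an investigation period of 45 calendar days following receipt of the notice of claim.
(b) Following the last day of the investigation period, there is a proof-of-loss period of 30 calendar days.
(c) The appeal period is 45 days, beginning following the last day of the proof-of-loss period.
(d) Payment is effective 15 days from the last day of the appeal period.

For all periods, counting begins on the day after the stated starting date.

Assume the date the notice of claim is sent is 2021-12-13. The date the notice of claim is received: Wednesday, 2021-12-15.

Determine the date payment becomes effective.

The last day of the investigation period: 45 calendar days after 2021-12-15 is 2022-01-29.
Adding 30 calendar days to 2022-01-29 gives 2022-02-28, which is the last day of the proof-of-loss period.
Adding 45 calendar days to 2022-02-28 gives 2022-04-14, which is the last day of the appeal period.
The date payment becomes effective: 2022-04-14 + 15 days = 2022-04-29.

2022-04-29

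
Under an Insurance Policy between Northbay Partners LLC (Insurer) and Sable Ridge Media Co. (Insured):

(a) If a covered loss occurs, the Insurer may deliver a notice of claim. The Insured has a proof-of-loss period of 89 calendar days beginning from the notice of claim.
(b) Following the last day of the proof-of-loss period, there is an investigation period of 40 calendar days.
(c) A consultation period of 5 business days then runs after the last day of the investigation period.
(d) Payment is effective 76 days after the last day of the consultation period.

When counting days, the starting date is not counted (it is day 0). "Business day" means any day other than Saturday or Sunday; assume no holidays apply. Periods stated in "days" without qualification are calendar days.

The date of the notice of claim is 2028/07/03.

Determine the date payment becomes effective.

The last day of the proof-of-loss period: 89 calendar days after 2028/07/03 is 2028/09/30.
The last day of the investigation period: 40 calendar days after 2028/09/30 is 2028/11/09.
The last day of the consultation period: counting 5 business days from Thursday, 2028/11/09 (Nov 10, Nov 13, Nov 14, Nov 15, Nov 16, skipping weekends) reaches Thursday, 2028/11/16.
Adding 76 calendar days to 2028/11/16 gives 2029/01/31, which is the date payment becomes effective.

2029/01/31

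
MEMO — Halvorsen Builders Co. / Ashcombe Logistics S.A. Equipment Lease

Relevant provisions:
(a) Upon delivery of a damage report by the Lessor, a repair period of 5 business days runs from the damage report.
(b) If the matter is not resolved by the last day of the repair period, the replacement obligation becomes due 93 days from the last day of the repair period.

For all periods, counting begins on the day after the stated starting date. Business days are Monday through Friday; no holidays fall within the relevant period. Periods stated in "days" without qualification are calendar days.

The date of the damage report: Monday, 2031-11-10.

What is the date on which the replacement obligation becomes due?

2032-02-18

The last day of the repair period: 5 business days after Monday, 2031-11-10, skipping weekends — Nov 11, Nov 12, Nov 13, Nov 14, Nov 17 — lands on Monday, 2031-11-17.
The date on which the replacement obligation becomes due: 2031-11-17 + 93 days = 2032-02-18.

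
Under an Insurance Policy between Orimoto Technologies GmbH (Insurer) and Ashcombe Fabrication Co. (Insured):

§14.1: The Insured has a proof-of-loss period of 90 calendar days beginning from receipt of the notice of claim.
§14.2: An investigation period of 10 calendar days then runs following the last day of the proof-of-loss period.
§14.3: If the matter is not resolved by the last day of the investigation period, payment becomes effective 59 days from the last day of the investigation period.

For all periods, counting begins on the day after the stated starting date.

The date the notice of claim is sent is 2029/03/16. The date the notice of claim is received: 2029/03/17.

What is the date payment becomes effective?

Adding 90 calendar days to 2029/03/17 gives 2029/06/15, which is the last day of the proof-of-loss period.
The last day of the investigation period: 2029/06/15 + 10 days = 2029/06/25.
The date payment becomes effective: 2029/06/25 + 59 days = 2029/08/23.

2029/08/23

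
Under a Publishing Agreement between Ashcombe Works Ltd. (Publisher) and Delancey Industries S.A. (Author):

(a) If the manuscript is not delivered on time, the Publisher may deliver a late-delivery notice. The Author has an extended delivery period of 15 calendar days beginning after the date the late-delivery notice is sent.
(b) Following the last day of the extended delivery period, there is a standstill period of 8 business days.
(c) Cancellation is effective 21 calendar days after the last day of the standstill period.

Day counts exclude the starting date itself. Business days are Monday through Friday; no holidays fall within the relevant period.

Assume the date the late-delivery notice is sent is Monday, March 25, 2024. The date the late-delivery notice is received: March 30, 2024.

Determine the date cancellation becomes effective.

The last day of the extended delivery period: 15 calendar days after March 25, 2024 is April 9, 2024.
The last day of the standstill period: counting 8 business days from Tuesday, April 9, 2024 (Apr 10, Apr 11, Apr 12, Apr 15, Apr 16, Apr 17, Apr 18, Apr 19, skipping weekends) reaches Friday, April 19, 2024.
The date cancellation becomes effective: 21 calendar days after April 19, 2024 is May 10, 2024.

May 10, 2024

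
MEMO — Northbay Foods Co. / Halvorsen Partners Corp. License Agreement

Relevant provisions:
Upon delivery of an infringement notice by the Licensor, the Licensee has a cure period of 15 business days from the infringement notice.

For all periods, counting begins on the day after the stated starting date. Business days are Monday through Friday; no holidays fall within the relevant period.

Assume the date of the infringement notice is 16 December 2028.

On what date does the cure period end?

The last day of the cure period: 15 business days after Saturday, 16 December 2028, skipping weekends — Dec 18, Dec 19, Dec 20, Dec 21, …, Jan 3, Jan 4, Jan 5 — lands on Friday, 5 January 2029.

5 January 2029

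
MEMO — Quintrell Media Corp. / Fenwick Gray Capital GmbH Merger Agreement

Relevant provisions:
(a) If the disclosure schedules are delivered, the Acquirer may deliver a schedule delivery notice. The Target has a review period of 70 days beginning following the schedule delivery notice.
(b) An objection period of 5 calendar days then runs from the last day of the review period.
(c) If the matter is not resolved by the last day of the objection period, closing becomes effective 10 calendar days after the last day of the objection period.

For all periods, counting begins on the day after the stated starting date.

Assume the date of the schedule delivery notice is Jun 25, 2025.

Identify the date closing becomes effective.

The last day of the review period: 70 calendar days after Jun 25, 2025 is Sep 3, 2025.
Adding 5 calendar days to Sep 3, 2025 gives Sep 8, 2025, which is the last day of the objection period.
Adding 10 calendar days to Sep 8, 2025 gives Sep 18, 2025, which is the date closing becomes effective.

Sep 18, 2025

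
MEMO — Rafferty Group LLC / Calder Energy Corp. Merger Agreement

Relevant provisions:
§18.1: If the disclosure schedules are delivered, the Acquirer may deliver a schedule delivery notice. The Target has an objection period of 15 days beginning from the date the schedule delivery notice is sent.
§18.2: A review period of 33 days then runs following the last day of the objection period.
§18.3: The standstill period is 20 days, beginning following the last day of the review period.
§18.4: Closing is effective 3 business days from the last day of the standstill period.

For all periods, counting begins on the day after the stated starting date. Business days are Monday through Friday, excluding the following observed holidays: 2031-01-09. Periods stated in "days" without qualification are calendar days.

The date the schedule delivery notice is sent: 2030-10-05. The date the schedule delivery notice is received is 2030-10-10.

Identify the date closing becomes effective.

The last day of the objection period: 2030-10-05 + 15 days = 2030-10-20.
The last day of the review period: 33 calendar days after 2030-10-20 is 2030-11-22.
The last day of the standstill period: 20 calendar days after 2030-11-22 is 2030-12-12.
The date closing becomes effective: counting 3 business days from Thursday, 2030-12-12 (Dec 13, Dec 16, Dec 17, skipping weekends) reaches Tuesday, 2030-12-17.

2030-12-17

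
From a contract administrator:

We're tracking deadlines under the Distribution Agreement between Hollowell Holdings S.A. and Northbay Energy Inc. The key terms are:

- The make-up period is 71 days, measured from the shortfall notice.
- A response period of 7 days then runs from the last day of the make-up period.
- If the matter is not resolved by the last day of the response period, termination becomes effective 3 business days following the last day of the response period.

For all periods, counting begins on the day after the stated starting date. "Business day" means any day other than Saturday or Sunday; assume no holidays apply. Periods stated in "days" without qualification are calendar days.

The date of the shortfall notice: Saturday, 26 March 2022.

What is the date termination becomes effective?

15 June 2022

The last day of the make-up period: 26 March 2022 + 71 days = 5 June 2022.
The last day of the response period: 7 calendar days after 5 June 2022 is 12 June 2022.
The date termination becomes effective: 3 business days after Sunday, 12 June 2022, skipping weekends — Jun 13, Jun 14, Jun 15 — lands on Wednesday, 15 June 2022.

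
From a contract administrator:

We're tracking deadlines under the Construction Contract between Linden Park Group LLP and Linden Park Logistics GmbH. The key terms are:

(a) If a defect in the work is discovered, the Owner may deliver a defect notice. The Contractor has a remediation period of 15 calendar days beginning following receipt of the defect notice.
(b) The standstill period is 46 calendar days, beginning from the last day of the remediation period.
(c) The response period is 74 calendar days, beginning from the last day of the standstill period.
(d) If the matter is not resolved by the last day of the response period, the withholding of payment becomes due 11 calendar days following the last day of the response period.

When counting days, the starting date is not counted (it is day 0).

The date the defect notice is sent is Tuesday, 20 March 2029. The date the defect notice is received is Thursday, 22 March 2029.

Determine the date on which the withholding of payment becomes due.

Adding 15 calendar days to 22 March 2029 gives 6 April 2029, which is the last day of the remediation period.
Adding 46 calendar days to 6 April 2029 gives 22 May 2029, which is the last day of the standstill period.
The last day of the response period: 74 calendar days after 22 May 2029 is 4 August 2029.
The date on which the withholding of payment becomes due: 11 calendar days after 4 August 2029 is 15 August 2029.

15 August 2029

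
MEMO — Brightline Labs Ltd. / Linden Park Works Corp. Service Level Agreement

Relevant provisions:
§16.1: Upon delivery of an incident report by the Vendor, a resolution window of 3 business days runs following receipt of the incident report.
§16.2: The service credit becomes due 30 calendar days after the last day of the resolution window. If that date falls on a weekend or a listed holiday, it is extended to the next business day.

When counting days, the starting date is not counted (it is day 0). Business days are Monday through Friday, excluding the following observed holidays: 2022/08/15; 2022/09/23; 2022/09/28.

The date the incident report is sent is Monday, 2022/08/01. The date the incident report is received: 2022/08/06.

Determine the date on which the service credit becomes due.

From Saturday, 2022/08/06, 3 business days (Aug 8, Aug 9, Aug 10, skipping weekends) brings us to Wednesday, 2022/08/10, which is the last day of the resolution window.
The date on which the service credit becomes due: 30 calendar days after 2022/08/10 is 2022/09/09. 2022/09/09 is a Friday and is not a listed holiday, so no roll-forward applies.

2022/09/09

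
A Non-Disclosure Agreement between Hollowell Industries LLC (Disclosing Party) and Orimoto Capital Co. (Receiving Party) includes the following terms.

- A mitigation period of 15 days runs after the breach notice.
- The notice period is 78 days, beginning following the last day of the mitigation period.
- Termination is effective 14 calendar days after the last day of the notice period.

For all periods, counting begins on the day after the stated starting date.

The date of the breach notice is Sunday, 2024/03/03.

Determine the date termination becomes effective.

2024/06/18

Adding 15 calendar days to 2024/03/03 gives 2024/03/18, which is the last day of the mitigation period.
The last day of the notice period: 2024/03/18 + 78 days = 2024/06/04.
Adding 14 calendar days to 2024/06/04 gives 2024/06/18, which is the date termination becomes effective.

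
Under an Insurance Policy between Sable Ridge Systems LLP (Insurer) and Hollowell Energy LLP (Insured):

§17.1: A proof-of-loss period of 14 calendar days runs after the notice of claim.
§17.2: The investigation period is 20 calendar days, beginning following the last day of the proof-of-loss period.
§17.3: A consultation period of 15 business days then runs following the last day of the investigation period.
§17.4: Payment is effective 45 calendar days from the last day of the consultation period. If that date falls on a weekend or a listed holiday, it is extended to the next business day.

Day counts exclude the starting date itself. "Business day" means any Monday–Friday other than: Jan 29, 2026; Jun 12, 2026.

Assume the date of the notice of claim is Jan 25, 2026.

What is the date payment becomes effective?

May 4, 2026

The last day of the proof-of-loss period: Jan 25, 2026 + 14 days = Feb 8, 2026.
The last day of the investigation period: 20 calendar days after Feb 8, 2026 is Feb 28, 2026.
The last day of the consultation period: counting 15 business days from Saturday, Feb 28, 2026 (Mar 2, Mar 3, Mar 4, Mar 5, …, Mar 18, Mar 19, Mar 20, skipping weekends) reaches Friday, Mar 20, 2026.
Adding 45 calendar days to Mar 20, 2026 gives May 4, 2026, which is the date payment becomes effective. May 4, 2026 is a Monday and is not a listed holiday, so no roll-forward applies.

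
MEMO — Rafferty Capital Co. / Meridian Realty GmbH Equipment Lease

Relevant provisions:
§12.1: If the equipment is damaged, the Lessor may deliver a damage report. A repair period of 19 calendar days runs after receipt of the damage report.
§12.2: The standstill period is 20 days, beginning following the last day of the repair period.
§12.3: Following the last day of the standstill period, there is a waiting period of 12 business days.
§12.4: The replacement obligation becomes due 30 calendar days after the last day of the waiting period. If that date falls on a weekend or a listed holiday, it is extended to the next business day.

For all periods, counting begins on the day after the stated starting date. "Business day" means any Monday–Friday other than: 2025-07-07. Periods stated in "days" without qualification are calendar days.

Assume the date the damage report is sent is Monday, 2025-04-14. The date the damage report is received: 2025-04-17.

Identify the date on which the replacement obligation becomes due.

2025-07-11

Adding 19 calendar days to 2025-04-17 gives 2025-05-06, which is the last day of the repair period.
The last day of the standstill period: 20 calendar days after 2025-05-06 is 2025-05-26.
The last day of the waiting period: counting 12 business days from Monday, 2025-05-26 (May 27, May 28, May 29, May 30, …, Jun 9, Jun 10, Jun 11, skipping weekends) reaches Wednesday, 2025-06-11.
The date on which the replacement obligation becomes due: 30 calendar days after 2025-06-11 is 2025-07-11. 2025-07-11 is a Friday and is not a listed holiday, so no roll-forward applies.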